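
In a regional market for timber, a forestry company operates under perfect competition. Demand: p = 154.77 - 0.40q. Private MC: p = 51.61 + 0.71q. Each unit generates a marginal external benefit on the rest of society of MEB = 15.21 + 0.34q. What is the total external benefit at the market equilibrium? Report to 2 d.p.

2881.91

Market equilibrium (private): 51.61 + 0.71q = 154.77 - 0.40q → q_m = 92.9369.
Total external benefit = ∫₀^{q_m} (15.21 + 0.34q) dq = 15.21×92.9369 + ½×0.34×92.9369² = 2881.9057.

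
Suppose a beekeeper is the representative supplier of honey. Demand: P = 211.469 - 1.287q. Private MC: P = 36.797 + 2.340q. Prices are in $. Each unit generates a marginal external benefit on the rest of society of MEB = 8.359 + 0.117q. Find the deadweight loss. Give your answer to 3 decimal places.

DWL = $27.895

Market equilibrium (private): 36.797 + 2.340q = 211.469 - 1.287q → q_m = 48.1588.
Social marginal cost = private MC − MEB = 28.438 + 2.223q.
Set SMC = demand: 28.438 + 2.223q = 211.469 - 1.287q → q* = 52.1456.
Between q* and q_m the wedge demand − SMC runs linearly from 0 to MEB(q_m), so the loss is a triangle.
DWL = ½ × 3.9868 × 13.9936 = 27.8948.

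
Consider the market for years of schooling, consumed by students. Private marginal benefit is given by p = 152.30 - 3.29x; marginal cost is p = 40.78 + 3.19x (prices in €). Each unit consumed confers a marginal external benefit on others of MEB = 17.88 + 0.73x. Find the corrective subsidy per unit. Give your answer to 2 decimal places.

subsidy = €34.31 per unit

Social marginal benefit = demand + MEB = 170.18 - 2.56x.
Set SMB = MC: 170.18 - 2.56x = 40.78 + 3.19x → x* = 22.5043.
The Pigouvian subsidy equals MEB at x*: 17.88 + 0.73×22.5043 = 34.3081.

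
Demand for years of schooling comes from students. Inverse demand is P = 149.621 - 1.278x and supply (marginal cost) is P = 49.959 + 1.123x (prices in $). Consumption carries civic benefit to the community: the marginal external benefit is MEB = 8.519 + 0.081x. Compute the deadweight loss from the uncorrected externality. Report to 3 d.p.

Market equilibrium (private): 49.959 + 1.123x = 149.621 - 1.278x → x_m = 41.5085.
Social marginal benefit = demand + MEB = 158.140 - 1.197x.
Set SMB = MC: 158.140 - 1.197x = 49.959 + 1.123x → x* = 46.6297.
Height of the DWL triangle at x_m is SMB(x_m) − MC(x_m) = MEB(x_m) = 11.8812.
DWL = ½ × 5.1212 × 11.8812 = 30.4230.

DWL = $30.423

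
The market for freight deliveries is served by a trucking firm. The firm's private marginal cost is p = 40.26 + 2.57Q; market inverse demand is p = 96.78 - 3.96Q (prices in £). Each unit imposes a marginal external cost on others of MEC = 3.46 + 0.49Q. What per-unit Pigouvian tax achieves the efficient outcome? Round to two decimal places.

Social marginal cost = private MC + MEC = 43.72 + 3.06Q.
Set SMC = demand: 43.72 + 3.06Q = 96.78 - 3.96Q → Q* = 7.5584.
The Pigouvian tax equals MEC at Q*: 3.46 + 0.49×7.5584 = 7.1636.

tax = £7.16 per unit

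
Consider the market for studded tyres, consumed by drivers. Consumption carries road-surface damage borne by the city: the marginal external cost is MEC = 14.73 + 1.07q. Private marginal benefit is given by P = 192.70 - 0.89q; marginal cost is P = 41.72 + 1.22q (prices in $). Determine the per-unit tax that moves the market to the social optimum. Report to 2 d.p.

Social marginal benefit = demand − MEC = 177.97 - 1.96q.
Set SMB = MC: 177.97 - 1.96q = 41.72 + 1.22q → q* = 42.8459.
The Pigouvian tax equals MEC at q*: 14.73 + 1.07×42.8459 = 60.5751.

tax = $60.58 per unit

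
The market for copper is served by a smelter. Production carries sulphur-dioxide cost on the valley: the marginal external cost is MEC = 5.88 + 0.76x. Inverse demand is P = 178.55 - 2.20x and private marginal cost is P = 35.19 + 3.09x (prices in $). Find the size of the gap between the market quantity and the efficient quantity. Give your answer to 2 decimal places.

Market equilibrium (private): 35.19 + 3.09x = 178.55 - 2.20x → x_m = 27.1002.
Social marginal cost = private MC + MEC = 41.07 + 3.85x.
Set SMC = demand: 41.07 + 3.85x = 178.55 - 2.20x → x* = 22.7240.
Gap = |27.1002 − 22.7240| = 4.3762.

4.38 units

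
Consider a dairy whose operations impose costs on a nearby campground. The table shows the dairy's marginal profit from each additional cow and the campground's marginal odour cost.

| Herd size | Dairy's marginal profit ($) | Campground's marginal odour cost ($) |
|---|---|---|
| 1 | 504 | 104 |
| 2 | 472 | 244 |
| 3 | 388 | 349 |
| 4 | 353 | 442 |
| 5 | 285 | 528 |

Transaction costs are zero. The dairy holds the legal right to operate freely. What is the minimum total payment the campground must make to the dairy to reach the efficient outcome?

$638

Left alone the dairy would choose level 5 (marginal profit stays positive).
Efficient level: k* = 3 (marginal profit ≥ marginal odour cost through 3).
The campground must at least cover the dairy's forgone profit from cutting 5→3: 353 + 285 = 638.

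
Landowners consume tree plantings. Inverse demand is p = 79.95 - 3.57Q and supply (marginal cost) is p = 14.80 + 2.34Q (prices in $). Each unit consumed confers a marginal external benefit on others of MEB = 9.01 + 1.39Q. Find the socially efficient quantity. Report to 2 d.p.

Q* = 16.41

Social marginal benefit = demand + MEB = 88.96 - 2.18Q.
Set SMB = MC: 88.96 - 2.18Q = 14.80 + 2.34Q → Q* = 16.4071.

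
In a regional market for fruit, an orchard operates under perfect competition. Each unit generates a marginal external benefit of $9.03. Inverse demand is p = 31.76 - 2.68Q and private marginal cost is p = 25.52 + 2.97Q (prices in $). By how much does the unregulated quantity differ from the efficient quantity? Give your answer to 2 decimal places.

Market equilibrium (private): 25.52 + 2.97Q = 31.76 - 2.68Q → Q_m = 1.1044.
Social marginal cost = private MC − MEB = 16.49 + 2.97Q.
Set SMC = demand: 16.49 + 2.97Q = 31.76 - 2.68Q → Q* = 2.7027.
Gap = |1.1044 − 2.7027| = 1.5983.

1.60 units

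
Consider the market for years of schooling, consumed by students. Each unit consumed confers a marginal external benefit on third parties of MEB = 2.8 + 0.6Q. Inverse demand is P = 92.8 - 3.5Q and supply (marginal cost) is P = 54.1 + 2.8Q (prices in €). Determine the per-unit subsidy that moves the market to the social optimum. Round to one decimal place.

subsidy = €7.2 per unit

Social marginal benefit = demand + MEB = 95.6 - 2.9Q.
Set SMB = MC: 95.6 - 2.9Q = 54.1 + 2.8Q → Q* = 7.2807.
The Pigouvian subsidy equals MEB at Q*: 2.8 + 0.6×7.2807 = 7.1684.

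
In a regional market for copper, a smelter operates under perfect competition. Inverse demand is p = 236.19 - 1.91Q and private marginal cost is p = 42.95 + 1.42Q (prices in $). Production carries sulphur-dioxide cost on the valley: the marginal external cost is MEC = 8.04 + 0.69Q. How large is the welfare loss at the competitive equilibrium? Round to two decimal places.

Market equilibrium (private): 42.95 + 1.42Q = 236.19 - 1.91Q → Q_m = 58.0300.
Social marginal cost = private MC + MEC = 50.99 + 2.11Q.
Set SMC = demand: 50.99 + 2.11Q = 236.19 - 1.91Q → Q* = 46.0697.
The welfare-loss triangle has base |Q_m − Q*| and height MEC(Q_m) (the vertical gap between SMC and demand is zero at Q* and MEC at Q_m).
DWL = ½ × 11.9603 × 48.0807 = 287.5298.

DWL = $287.53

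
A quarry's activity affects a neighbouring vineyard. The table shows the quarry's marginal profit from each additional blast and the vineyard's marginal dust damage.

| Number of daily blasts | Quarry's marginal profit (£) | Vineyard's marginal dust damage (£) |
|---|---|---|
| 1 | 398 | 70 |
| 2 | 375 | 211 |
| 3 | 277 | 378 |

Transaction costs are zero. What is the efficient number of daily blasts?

2

Bargaining reaches the level where marginal profit last exceeds marginal dust damage.
That holds through level 2 (375 ≥ 211) but not at 3 (277 < 378).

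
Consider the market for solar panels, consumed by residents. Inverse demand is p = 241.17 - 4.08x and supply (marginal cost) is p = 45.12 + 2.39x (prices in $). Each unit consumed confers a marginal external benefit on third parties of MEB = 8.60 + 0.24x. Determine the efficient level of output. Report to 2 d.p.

Social marginal benefit = demand + MEB = 249.77 - 3.84x.
Set SMB = MC: 249.77 - 3.84x = 45.12 + 2.39x → x* = 32.8491.

x* = 32.85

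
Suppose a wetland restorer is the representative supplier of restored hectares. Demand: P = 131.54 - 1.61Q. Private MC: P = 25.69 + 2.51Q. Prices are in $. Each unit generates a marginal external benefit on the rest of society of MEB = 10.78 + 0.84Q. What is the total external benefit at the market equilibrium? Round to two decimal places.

Market equilibrium (private): 25.69 + 2.51Q = 131.54 - 1.61Q → Q_m = 25.6917.
Total external benefit = ∫₀^{Q_m} (10.78 + 0.84Q) dQ = 10.78×25.6917 + ½×0.84×25.6917² = 554.1832.

$554.18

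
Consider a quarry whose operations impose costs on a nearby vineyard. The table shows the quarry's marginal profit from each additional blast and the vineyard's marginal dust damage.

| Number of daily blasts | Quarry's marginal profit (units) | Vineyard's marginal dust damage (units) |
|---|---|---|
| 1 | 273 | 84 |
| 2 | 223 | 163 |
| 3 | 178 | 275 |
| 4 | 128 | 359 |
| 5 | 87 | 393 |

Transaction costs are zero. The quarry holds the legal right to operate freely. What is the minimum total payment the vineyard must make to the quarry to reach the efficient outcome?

393

Left alone the quarry would choose level 5 (marginal profit stays positive).
Efficient level: k* = 2 (marginal profit ≥ marginal dust damage through 2).
The vineyard must at least cover the quarry's forgone profit from cutting 5→2: 178 + 128 + 87 = 393.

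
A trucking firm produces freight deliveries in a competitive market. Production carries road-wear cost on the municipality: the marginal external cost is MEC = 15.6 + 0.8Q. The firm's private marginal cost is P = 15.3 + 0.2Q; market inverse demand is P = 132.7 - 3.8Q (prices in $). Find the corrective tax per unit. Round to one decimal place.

Social marginal cost = private MC + MEC = 30.9 + Q.
Set SMC = demand: 30.9 + Q = 132.7 - 3.8Q → Q* = 21.2083.
The Pigouvian tax equals MEC at Q*: 15.6 + 0.8×21.2083 = 32.5666.

tax = $32.6 per unit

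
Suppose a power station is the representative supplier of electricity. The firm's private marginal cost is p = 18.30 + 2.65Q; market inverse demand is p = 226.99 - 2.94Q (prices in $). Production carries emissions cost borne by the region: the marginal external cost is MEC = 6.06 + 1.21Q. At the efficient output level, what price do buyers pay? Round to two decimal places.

P = $139.38

Social marginal cost = private MC + MEC = 24.36 + 3.86Q.
Set SMC = demand: 24.36 + 3.86Q = 226.99 - 2.94Q → Q* = 29.7985.
Consumer price on the demand curve at Q*: 226.99 − 2.94×29.7985 = 139.3824.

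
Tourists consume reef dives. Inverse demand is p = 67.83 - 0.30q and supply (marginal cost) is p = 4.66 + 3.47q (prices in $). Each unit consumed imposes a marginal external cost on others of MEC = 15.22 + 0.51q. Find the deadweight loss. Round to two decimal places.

DWL = $65.98

Market equilibrium (private): 4.66 + 3.47q = 67.83 - 0.30q → q_m = 16.7560.
Social marginal benefit = demand − MEC = 52.61 - 0.81q.
Set SMB = MC: 52.61 - 0.81q = 4.66 + 3.47q → q* = 11.2033.
Height of the DWL triangle at q_m is MC(q_m) − SMB(q_m) = MEC(q_m) = 23.7655.
DWL = ½ × 5.5527 × 23.7655 = 65.9813.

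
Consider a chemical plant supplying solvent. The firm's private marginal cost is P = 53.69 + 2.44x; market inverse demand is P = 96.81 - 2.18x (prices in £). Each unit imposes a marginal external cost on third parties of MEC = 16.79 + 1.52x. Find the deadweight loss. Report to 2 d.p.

DWL = £78.14

Market equilibrium (private): 53.69 + 2.44x = 96.81 - 2.18x → x_m = 9.3333.
Social marginal cost = private MC + MEC = 70.48 + 3.96x.
Set SMC = demand: 70.48 + 3.96x = 96.81 - 2.18x → x* = 4.2883.
The welfare-loss triangle has base |x_m − x*| and height MEC(x_m) (the vertical gap between SMC and demand is zero at x* and MEC at x_m).
DWL = ½ × 5.0450 × 30.9767 = 78.1387.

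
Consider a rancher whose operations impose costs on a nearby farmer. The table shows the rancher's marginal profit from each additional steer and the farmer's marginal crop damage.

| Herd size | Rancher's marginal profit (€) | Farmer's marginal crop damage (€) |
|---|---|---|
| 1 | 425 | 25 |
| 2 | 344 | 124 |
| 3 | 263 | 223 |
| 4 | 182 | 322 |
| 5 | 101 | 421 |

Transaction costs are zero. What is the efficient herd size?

Bargaining reaches the level where marginal profit last exceeds marginal crop damage.
That holds through level 3 (263 ≥ 223) but not at 4 (182 < 322).

3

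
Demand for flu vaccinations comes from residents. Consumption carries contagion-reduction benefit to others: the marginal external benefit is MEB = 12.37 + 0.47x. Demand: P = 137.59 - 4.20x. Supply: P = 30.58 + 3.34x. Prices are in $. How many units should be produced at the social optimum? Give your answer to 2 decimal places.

Social marginal benefit = demand + MEB = 149.96 - 3.73x.
Set SMB = MC: 149.96 - 3.73x = 30.58 + 3.34x → x* = 16.8854.

x* = 16.89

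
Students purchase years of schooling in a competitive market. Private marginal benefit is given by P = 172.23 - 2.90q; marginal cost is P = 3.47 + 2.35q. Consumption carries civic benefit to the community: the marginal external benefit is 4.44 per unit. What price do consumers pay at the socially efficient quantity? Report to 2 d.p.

Social marginal benefit = demand + MEB = 176.67 - 2.90q.
Set SMB = MC: 176.67 - 2.90q = 3.47 + 2.35q → q* = 32.9905.
Consumer price on the demand curve at q*: 172.23 − 2.90×32.9905 = 76.5576.

P = 76.56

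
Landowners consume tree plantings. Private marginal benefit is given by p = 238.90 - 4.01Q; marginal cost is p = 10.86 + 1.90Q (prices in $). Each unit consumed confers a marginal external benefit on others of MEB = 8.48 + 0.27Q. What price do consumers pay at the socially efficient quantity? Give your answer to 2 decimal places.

Social marginal benefit = demand + MEB = 247.38 - 3.74Q.
Set SMB = MC: 247.38 - 3.74Q = 10.86 + 1.90Q → Q* = 41.9362.
Consumer price on the demand curve at Q*: 238.90 − 4.01×41.9362 = 70.7358.

P = $70.74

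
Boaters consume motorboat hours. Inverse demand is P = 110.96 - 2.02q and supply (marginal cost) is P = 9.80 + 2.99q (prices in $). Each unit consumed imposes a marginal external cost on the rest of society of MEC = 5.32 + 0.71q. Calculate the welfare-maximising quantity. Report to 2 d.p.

q* = 16.76

Social marginal benefit = demand − MEC = 105.64 - 2.73q.
Set SMB = MC: 105.64 - 2.73q = 9.80 + 2.99q → q* = 16.7552.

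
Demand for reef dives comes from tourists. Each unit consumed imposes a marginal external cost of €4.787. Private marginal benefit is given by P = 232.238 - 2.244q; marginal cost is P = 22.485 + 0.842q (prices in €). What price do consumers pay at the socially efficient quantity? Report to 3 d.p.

Social marginal benefit = demand − MEC = 227.451 - 2.244q.
Set SMB = MC: 227.451 - 2.244q = 22.485 + 0.842q → q* = 66.4180.
Consumer price on the demand curve at q*: 232.238 − 2.244×66.4180 = 83.1960.

P = €83.196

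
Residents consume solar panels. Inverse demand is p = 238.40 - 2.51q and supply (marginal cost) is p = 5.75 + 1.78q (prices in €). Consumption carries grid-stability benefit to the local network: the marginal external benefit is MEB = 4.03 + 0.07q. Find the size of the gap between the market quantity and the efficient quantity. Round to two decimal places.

1.85 units

Market equilibrium (private): 5.75 + 1.78q = 238.40 - 2.51q → q_m = 54.2308.
Social marginal benefit = demand + MEB = 242.43 - 2.44q.
Set SMB = MC: 242.43 - 2.44q = 5.75 + 1.78q → q* = 56.0853.
Gap = |54.2308 − 56.0853| = 1.8545.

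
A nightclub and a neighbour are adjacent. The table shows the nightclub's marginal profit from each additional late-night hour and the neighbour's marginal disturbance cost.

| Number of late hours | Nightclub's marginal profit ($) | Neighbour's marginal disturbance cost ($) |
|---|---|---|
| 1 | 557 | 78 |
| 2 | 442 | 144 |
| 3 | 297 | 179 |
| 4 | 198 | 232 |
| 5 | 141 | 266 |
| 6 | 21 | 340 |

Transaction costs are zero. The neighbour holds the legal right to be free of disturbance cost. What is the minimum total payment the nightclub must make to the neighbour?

Efficient level: marginal profit ≥ marginal disturbance cost through level 3, so k* = 3.
With the neighbour holding the right, the nightclub must at least compensate total damage at k*: 78 + 144 + 179 = 401.

$401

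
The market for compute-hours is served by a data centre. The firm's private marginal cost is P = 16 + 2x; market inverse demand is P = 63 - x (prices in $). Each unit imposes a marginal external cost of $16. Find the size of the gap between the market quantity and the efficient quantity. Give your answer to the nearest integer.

Market equilibrium (private): 16 + 2x = 63 - x → x_m = 15.6667.
Social marginal cost = private MC + MEC = 32 + 2x.
Set SMC = demand: 32 + 2x = 63 - x → x* = 10.3333.
Gap = |15.6667 − 10.3333| = 5.3334.

5 units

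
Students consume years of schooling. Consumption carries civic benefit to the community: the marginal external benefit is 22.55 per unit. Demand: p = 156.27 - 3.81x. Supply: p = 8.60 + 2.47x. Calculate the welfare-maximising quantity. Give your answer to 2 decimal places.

Social marginal benefit = demand + MEB = 178.82 - 3.81x.
Set SMB = MC: 178.82 - 3.81x = 8.60 + 2.47x → x* = 27.1051.

x* = 27.11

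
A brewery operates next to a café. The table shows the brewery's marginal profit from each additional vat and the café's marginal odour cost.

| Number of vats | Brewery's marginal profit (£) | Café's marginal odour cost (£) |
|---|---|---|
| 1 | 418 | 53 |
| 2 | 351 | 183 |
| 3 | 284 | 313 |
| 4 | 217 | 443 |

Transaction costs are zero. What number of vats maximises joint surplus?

2

Bargaining reaches the level where marginal profit last exceeds marginal odour cost.
That holds through level 2 (351 ≥ 183) but not at 3 (284 < 313).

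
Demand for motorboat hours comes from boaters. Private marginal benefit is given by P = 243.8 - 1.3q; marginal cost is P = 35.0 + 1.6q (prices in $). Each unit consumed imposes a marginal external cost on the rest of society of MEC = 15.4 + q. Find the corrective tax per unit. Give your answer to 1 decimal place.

tax = $65.0 per unit

Social marginal benefit = demand − MEC = 228.4 - 2.3q.
Set SMB = MC: 228.4 - 2.3q = 35.0 + 1.6q → q* = 49.5897.
The Pigouvian tax equals MEC at q*: 15.4 + 1.0×49.5897 = 64.9897.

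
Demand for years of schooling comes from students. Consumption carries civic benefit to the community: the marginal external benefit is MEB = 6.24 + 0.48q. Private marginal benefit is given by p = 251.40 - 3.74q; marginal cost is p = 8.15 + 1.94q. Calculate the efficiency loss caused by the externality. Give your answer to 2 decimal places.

Market equilibrium (private): 8.15 + 1.94q = 251.40 - 3.74q → q_m = 42.8257.
Social marginal benefit = demand + MEB = 257.64 - 3.26q.
Set SMB = MC: 257.64 - 3.26q = 8.15 + 1.94q → q* = 47.9788.
Height of the DWL triangle at q_m is SMB(q_m) − MC(q_m) = MEB(q_m) = 26.7963.
DWL = ½ × 5.1531 × 26.7963 = 69.0420.

DWL = 69.04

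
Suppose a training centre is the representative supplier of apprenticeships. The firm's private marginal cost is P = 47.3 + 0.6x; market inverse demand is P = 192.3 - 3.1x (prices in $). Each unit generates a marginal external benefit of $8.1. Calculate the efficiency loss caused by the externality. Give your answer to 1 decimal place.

DWL = $8.9

Market equilibrium (private): 47.3 + 0.6x = 192.3 - 3.1x → x_m = 39.1892.
Social marginal cost = private MC − MEB = 39.2 + 0.6x.
Set SMC = demand: 39.2 + 0.6x = 192.3 - 3.1x → x* = 41.3784.
Between x* and x_m the wedge demand − SMC runs linearly from 0 to MEB(x_m), so the loss is a triangle.
DWL = ½ × 2.1892 × 8.1000 = 8.8663.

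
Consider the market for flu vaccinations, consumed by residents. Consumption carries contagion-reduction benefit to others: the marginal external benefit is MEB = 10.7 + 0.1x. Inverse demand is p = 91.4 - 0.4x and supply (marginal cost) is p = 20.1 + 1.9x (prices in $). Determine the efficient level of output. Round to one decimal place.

x* = 37.3

Social marginal benefit = demand + MEB = 102.1 - 0.3x.
Set SMB = MC: 102.1 - 0.3x = 20.1 + 1.9x → x* = 37.2727.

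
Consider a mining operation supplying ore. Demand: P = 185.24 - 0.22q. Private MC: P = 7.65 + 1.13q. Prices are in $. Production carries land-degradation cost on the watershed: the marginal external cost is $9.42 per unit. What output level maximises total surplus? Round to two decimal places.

Social marginal cost = private MC + MEC = 17.07 + 1.13q.
Set SMC = demand: 17.07 + 1.13q = 185.24 - 0.22q → q* = 124.5704.

q* = 124.57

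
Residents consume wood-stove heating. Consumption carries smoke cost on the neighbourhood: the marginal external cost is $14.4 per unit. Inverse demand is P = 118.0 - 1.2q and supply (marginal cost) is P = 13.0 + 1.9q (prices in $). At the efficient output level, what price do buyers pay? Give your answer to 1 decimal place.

Social marginal benefit = demand − MEC = 103.6 - 1.2q.
Set SMB = MC: 103.6 - 1.2q = 13.0 + 1.9q → q* = 29.2258.
Consumer price on the demand curve at q*: 118.0 − 1.2×29.2258 = 82.9290.

P = $82.9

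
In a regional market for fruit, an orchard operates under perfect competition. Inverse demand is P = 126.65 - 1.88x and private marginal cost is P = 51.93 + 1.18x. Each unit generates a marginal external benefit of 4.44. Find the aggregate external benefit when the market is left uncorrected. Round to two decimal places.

Market equilibrium (private): 51.93 + 1.18x = 126.65 - 1.88x → x_m = 24.4183.
Total external benefit = MEB × x_m = 4.44 × 24.4183 = 108.4173.

108.42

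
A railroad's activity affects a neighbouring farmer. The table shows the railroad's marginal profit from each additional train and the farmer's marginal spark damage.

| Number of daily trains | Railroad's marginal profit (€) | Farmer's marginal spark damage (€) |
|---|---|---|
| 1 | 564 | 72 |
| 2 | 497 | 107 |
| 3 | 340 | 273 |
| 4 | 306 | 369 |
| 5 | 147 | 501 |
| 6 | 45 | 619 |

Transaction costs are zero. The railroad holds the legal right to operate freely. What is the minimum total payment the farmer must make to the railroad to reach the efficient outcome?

€498

Left alone the railroad would choose level 6 (marginal profit stays positive).
Efficient level: k* = 3 (marginal profit ≥ marginal spark damage through 3).
The farmer must at least cover the railroad's forgone profit from cutting 6→3: 306 + 147 + 45 = 498.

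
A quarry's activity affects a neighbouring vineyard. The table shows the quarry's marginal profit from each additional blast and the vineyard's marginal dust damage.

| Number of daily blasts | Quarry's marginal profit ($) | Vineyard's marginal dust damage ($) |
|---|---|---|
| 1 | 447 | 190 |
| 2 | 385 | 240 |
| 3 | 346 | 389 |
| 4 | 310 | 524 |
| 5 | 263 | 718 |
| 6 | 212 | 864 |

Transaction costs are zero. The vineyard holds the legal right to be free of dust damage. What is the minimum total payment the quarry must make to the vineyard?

Efficient level: marginal profit ≥ marginal dust damage through level 2, so k* = 2.
With the vineyard holding the right, the quarry must at least compensate total damage at k*: 190 + 240 = 430.

$430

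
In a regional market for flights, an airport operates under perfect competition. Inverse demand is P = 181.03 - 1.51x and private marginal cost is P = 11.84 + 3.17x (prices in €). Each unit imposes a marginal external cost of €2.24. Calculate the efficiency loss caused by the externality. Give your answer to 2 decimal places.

DWL = €0.54

Market equilibrium (private): 11.84 + 3.17x = 181.03 - 1.51x → x_m = 36.1517.
Social marginal cost = private MC + MEC = 14.08 + 3.17x.
Set SMC = demand: 14.08 + 3.17x = 181.03 - 1.51x → x* = 35.6731.
Between x* and x_m the wedge SMC − demand runs linearly from 0 to MEC(x_m), so the loss is a triangle.
DWL = ½ × 0.4786 × 2.2400 = 0.5360.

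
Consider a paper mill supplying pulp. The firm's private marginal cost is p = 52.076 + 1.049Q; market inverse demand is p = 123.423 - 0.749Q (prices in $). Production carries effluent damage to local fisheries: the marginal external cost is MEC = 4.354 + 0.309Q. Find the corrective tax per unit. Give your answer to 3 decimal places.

tax = $14.179 per unit

Social marginal cost = private MC + MEC = 56.430 + 1.358Q.
Set SMC = demand: 56.430 + 1.358Q = 123.423 - 0.749Q → Q* = 31.7954.
The Pigouvian tax equals MEC at Q*: 4.354 + 0.309×31.7954 = 14.1788.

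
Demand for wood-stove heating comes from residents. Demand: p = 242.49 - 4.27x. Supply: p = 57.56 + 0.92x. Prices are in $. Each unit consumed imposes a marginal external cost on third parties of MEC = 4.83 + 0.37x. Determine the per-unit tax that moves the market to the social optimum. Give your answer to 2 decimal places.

Social marginal benefit = demand − MEC = 237.66 - 4.64x.
Set SMB = MC: 237.66 - 4.64x = 57.56 + 0.92x → x* = 32.3921.
The Pigouvian tax equals MEC at x*: 4.83 + 0.37×32.3921 = 16.8151.

tax = $16.82 per unit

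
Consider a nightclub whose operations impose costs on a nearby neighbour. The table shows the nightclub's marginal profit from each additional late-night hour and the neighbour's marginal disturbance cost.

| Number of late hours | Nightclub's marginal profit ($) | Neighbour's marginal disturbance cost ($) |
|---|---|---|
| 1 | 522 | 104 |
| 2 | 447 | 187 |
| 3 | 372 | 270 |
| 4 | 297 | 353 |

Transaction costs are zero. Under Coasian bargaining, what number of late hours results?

3

Bargaining reaches the level where marginal profit last exceeds marginal disturbance cost.
That holds through level 3 (372 ≥ 270) but not at 4 (297 < 353).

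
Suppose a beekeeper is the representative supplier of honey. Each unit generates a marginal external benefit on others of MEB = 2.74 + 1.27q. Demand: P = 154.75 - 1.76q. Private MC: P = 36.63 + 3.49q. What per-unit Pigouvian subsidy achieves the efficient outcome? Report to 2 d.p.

Social marginal cost = private MC − MEB = 33.89 + 2.22q.
Set SMC = demand: 33.89 + 2.22q = 154.75 - 1.76q → q* = 30.3668.
The Pigouvian subsidy equals MEB at q*: 2.74 + 1.27×30.3668 = 41.3058.

subsidy = 41.31 per unit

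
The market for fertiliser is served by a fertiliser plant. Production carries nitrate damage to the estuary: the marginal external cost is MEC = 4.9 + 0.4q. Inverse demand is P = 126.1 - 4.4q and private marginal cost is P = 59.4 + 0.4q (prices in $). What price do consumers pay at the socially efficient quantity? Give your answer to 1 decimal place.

Social marginal cost = private MC + MEC = 64.3 + 0.8q.
Set SMC = demand: 64.3 + 0.8q = 126.1 - 4.4q → q* = 11.8846.
Consumer price on the demand curve at q*: 126.1 − 4.4×11.8846 = 73.8078.

P = $73.8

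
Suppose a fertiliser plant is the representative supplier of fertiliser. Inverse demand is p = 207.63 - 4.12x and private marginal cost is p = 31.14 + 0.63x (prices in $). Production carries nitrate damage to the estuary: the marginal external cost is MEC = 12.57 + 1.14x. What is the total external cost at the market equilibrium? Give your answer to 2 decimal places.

$1253.96

Market equilibrium (private): 31.14 + 0.63x = 207.63 - 4.12x → x_m = 37.1558.
Total external cost = ∫₀^{x_m} (12.57 + 1.14x) dx = 12.57×37.1558 + ½×1.14×37.1558² = 1253.9639.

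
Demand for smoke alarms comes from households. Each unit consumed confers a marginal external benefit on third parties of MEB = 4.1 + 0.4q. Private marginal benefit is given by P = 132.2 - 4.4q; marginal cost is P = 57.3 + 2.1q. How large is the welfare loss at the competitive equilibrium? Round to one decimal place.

DWL = 6.2

Market equilibrium (private): 57.3 + 2.1q = 132.2 - 4.4q → q_m = 11.5231.
Social marginal benefit = demand + MEB = 136.3 - 4.0q.
Set SMB = MC: 136.3 - 4.0q = 57.3 + 2.1q → q* = 12.9508.
The loss is the area between SMB and MC from q* to q_m; with linear curves that's a triangle of height MEB(q_m).
DWL = ½ × 1.4277 × 8.7092 = 6.2171.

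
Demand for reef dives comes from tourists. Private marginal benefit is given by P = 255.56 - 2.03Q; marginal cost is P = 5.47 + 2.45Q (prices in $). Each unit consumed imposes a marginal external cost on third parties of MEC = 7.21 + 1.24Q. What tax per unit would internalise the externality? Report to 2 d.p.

Social marginal benefit = demand − MEC = 248.35 - 3.27Q.
Set SMB = MC: 248.35 - 3.27Q = 5.47 + 2.45Q → Q* = 42.4615.
The Pigouvian tax equals MEC at Q*: 7.21 + 1.24×42.4615 = 59.8623.

tax = $59.86 per unit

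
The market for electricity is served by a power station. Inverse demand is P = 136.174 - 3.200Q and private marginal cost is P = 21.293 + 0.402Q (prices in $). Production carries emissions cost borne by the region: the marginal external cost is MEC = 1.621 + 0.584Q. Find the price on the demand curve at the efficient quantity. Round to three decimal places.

P = $49.592

Social marginal cost = private MC + MEC = 22.914 + 0.986Q.
Set SMC = demand: 22.914 + 0.986Q = 136.174 - 3.200Q → Q* = 27.0569.
Consumer price on the demand curve at Q*: 136.174 − 3.200×27.0569 = 49.5919.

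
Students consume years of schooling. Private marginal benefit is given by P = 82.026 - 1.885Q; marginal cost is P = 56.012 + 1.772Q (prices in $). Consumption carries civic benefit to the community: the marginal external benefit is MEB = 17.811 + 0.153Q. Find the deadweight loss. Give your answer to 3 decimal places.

DWL = $50.968

Market equilibrium (private): 56.012 + 1.772Q = 82.026 - 1.885Q → Q_m = 7.1135.
Social marginal benefit = demand + MEB = 99.837 - 1.732Q.
Set SMB = MC: 99.837 - 1.732Q = 56.012 + 1.772Q → Q* = 12.5071.
The loss is the area between SMB and MC from Q* to Q_m; with linear curves that's a triangle of height MEB(Q_m).
DWL = ½ × 5.3936 × 18.8994 = 50.9679.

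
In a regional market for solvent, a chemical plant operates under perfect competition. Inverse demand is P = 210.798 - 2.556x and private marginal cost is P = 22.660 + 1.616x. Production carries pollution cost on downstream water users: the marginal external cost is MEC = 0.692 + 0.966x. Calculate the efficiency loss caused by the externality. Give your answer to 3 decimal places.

Market equilibrium (private): 22.660 + 1.616x = 210.798 - 2.556x → x_m = 45.0954.
Social marginal cost = private MC + MEC = 23.352 + 2.582x.
Set SMC = demand: 23.352 + 2.582x = 210.798 - 2.556x → x* = 36.4823.
Height of the DWL triangle at x_m is SMC(x_m) − demand(x_m) = MEC(x_m) = 44.2542.
DWL = ½ × 8.6131 × 44.2542 = 190.5829.

DWL = 190.583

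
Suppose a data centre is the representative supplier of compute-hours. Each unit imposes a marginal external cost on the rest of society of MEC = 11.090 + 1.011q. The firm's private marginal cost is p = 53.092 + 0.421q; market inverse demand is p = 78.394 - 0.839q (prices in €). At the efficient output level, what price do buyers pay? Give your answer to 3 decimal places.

Social marginal cost = private MC + MEC = 64.182 + 1.432q.
Set SMC = demand: 64.182 + 1.432q = 78.394 - 0.839q → q* = 6.2580.
Consumer price on the demand curve at q*: 78.394 − 0.839×6.2580 = 73.1435.

P = €73.144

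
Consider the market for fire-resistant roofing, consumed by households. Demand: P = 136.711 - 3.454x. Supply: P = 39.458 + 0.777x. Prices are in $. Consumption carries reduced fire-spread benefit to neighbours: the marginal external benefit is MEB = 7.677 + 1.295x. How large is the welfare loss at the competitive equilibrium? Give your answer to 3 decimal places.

Market equilibrium (private): 39.458 + 0.777x = 136.711 - 3.454x → x_m = 22.9858.
Social marginal benefit = demand + MEB = 144.388 - 2.159x.
Set SMB = MC: 144.388 - 2.159x = 39.458 + 0.777x → x* = 35.7391.
Between x* and x_m the wedge SMB − MC runs linearly from 0 to MEB(x_m), so the loss is a triangle.
DWL = ½ × 12.7533 × 37.4436 = 238.7647.

DWL = $238.765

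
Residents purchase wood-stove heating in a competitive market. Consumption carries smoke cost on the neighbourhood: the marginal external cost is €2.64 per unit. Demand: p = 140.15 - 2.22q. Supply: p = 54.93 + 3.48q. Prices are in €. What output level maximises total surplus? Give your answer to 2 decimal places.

q* = 14.49

Social marginal benefit = demand − MEC = 137.51 - 2.22q.
Set SMB = MC: 137.51 - 2.22q = 54.93 + 3.48q → q* = 14.4877.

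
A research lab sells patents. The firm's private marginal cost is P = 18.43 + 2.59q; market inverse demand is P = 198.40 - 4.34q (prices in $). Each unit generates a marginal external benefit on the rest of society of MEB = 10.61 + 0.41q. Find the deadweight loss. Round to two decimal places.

DWL = $34.65

Market equilibrium (private): 18.43 + 2.59q = 198.40 - 4.34q → q_m = 25.9697.
Social marginal cost = private MC − MEB = 7.82 + 2.18q.
Set SMC = demand: 7.82 + 2.18q = 198.40 - 4.34q → q* = 29.2301.
The welfare-loss triangle has base |q_m − q*| and height MEB(q_m) (the vertical gap between SMC and demand is zero at q* and MEB at q_m).
DWL = ½ × 3.2604 × 21.2576 = 34.6541.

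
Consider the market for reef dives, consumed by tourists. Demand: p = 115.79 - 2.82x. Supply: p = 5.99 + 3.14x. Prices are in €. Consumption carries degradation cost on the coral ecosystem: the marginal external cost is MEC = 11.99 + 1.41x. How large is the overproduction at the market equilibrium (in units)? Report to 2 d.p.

Market equilibrium (private): 5.99 + 3.14x = 115.79 - 2.82x → x_m = 18.4228.
Social marginal benefit = demand − MEC = 103.80 - 4.23x.
Set SMB = MC: 103.80 - 4.23x = 5.99 + 3.14x → x* = 13.2714.
Gap = |18.4228 − 13.2714| = 5.1514.

5.15 units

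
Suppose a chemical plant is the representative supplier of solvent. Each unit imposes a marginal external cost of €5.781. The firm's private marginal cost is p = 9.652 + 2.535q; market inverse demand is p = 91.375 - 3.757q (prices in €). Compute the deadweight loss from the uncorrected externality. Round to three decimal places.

DWL = €2.656

Market equilibrium (private): 9.652 + 2.535q = 91.375 - 3.757q → q_m = 12.9884.
Social marginal cost = private MC + MEC = 15.433 + 2.535q.
Set SMC = demand: 15.433 + 2.535q = 91.375 - 3.757q → q* = 12.0696.
The loss is the area between SMC and demand from q* to q_m; with linear curves that's a triangle of height MEC(q_m).
DWL = ½ × 0.9188 × 5.7810 = 2.6558.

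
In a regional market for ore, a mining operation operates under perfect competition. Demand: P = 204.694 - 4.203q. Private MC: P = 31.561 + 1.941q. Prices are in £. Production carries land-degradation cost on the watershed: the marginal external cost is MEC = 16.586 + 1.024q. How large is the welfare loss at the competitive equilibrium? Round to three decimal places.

Market equilibrium (private): 31.561 + 1.941q = 204.694 - 4.203q → q_m = 28.1792.
Social marginal cost = private MC + MEC = 48.147 + 2.965q.
Set SMC = demand: 48.147 + 2.965q = 204.694 - 4.203q → q* = 21.8397.
The loss is the area between SMC and demand from q* to q_m; with linear curves that's a triangle of height MEC(q_m).
DWL = ½ × 6.3395 × 45.4415 = 144.0382.

DWL = £144.038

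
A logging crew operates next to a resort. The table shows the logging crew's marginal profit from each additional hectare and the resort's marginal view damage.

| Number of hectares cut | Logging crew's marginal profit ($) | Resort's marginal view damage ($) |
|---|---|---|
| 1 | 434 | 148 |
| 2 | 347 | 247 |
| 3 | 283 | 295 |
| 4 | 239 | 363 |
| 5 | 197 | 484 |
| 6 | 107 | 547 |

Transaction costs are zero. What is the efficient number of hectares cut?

2

Bargaining reaches the level where marginal profit last exceeds marginal view damage.
That holds through level 2 (347 ≥ 247) but not at 3 (283 < 295).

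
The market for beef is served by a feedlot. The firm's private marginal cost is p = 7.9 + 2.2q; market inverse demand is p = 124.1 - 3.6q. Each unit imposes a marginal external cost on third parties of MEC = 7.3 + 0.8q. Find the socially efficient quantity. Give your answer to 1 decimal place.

Social marginal cost = private MC + MEC = 15.2 + 3.0q.
Set SMC = demand: 15.2 + 3.0q = 124.1 - 3.6q → q* = 16.5000.

q* = 16.5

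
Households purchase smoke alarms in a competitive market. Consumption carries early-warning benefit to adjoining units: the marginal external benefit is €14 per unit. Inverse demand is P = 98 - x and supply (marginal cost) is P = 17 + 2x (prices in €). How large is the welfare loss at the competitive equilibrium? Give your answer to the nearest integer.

DWL = €33

Market equilibrium (private): 17 + 2x = 98 - x → x_m = 27.0000.
Social marginal benefit = demand + MEB = 112 - x.
Set SMB = MC: 112 - x = 17 + 2x → x* = 31.6667.
The welfare-loss triangle has base |x_m − x*| and height MEB(x_m) (the vertical gap between SMB and MC is zero at x* and MEB at x_m).
DWL = ½ × 4.6667 × 14.0000 = 32.6669.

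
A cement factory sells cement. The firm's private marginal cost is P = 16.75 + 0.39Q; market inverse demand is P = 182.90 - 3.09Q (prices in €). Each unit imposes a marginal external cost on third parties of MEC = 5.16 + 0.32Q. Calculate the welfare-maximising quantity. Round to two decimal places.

Q* = 42.37

Social marginal cost = private MC + MEC = 21.91 + 0.71Q.
Set SMC = demand: 21.91 + 0.71Q = 182.90 - 3.09Q → Q* = 42.3658.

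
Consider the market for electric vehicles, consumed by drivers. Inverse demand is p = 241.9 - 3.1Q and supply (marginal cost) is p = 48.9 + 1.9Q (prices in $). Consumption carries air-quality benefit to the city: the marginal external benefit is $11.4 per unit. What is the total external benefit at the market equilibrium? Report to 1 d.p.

$440.0

Market equilibrium (private): 48.9 + 1.9Q = 241.9 - 3.1Q → Q_m = 38.6000.
Total external benefit = MEB × Q_m = 11.4 × 38.6000 = 440.0400.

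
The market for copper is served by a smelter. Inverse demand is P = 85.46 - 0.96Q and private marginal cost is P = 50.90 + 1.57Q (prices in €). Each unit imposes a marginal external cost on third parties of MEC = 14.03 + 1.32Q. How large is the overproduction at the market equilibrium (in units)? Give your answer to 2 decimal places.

8.33 units

Market equilibrium (private): 50.90 + 1.57Q = 85.46 - 0.96Q → Q_m = 13.6601.
Social marginal cost = private MC + MEC = 64.93 + 2.89Q.
Set SMC = demand: 64.93 + 2.89Q = 85.46 - 0.96Q → Q* = 5.3325.
Gap = |13.6601 − 5.3325| = 8.3276.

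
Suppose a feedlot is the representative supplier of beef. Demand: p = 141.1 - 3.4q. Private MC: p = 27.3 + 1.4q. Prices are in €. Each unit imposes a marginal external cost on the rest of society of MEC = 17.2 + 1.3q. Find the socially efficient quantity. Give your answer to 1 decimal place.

Social marginal cost = private MC + MEC = 44.5 + 2.7q.
Set SMC = demand: 44.5 + 2.7q = 141.1 - 3.4q → q* = 15.8361.

q* = 15.8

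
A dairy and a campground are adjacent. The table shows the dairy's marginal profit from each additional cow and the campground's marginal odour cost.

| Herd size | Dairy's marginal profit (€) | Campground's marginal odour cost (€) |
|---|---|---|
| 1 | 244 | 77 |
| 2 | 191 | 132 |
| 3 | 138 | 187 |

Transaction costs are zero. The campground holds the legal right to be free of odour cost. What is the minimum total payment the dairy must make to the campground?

Efficient level: marginal profit ≥ marginal odour cost through level 2, so k* = 2.
With the campground holding the right, the dairy must at least compensate total damage at k*: 77 + 132 = 209.

€209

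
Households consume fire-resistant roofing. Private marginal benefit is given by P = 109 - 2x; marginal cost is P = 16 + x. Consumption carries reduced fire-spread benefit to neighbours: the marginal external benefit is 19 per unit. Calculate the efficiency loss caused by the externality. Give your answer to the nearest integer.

Market equilibrium (private): 16 + x = 109 - 2x → x_m = 31.0000.
Social marginal benefit = demand + MEB = 128 - 2x.
Set SMB = MC: 128 - 2x = 16 + x → x* = 37.3333.
The welfare-loss triangle has base |x_m − x*| and height MEB(x_m) (the vertical gap between SMB and MC is zero at x* and MEB at x_m).
DWL = ½ × 6.3333 × 19.0000 = 60.1664.

DWL = 60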